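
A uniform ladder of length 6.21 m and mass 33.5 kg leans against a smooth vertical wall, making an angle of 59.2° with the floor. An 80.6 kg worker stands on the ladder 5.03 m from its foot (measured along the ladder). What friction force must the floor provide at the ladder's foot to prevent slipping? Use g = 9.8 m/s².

f ≈ 479 N

Take moments about the foot of the ladder.
Ladder weight 33.5×9.8 = 328.3 N acts at 3.105 m along the ladder; its horizontal arm is 3.105·cos59.2° = 1.59 m → τ = 522 N·m clockwise.
Worker: 80.6×9.8 = 789.9 N at 5.03 m → arm 2.576 m → τ = 2035 N·m clockwise.
Wall normal N acts horizontally at the top; its moment arm is the height L sinθ = 6.21·sin59.2° = 5.334 m, counterclockwise.
Στ = 0 ⇒ N × 5.334 = 2557 ⇒ N = 479 N.
ΣFx = 0: friction at the foot balances the wall's push, so f = N_wall = 479 N.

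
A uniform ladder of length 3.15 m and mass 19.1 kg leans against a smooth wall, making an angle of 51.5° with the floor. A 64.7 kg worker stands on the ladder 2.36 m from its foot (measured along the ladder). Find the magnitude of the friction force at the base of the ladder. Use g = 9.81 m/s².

Sum moments about the foot of the ladder (the floor normal and friction both act there and drop out).
Ladder weight 19.1×9.81 = 187.4 N acts at 1.575 m along the ladder; its horizontal arm is 1.575·cos51.5° = 0.9805 m → τ = 183.7 N·m clockwise.
Worker: 64.7×9.81 = 634.7 N at 2.36 m → arm 1.469 m → τ = 932.4 N·m clockwise.
Wall normal N acts horizontally at the top; its moment arm is the height L sinθ = 3.15·sin51.5° = 2.465 m, counterclockwise.
Setting net torque to zero: N × 2.465 = 1116 → N = 453 N.
ΣFx = 0: friction at the foot balances the wall's push, so f = N_wall = 453 N.

f ≈ 453 N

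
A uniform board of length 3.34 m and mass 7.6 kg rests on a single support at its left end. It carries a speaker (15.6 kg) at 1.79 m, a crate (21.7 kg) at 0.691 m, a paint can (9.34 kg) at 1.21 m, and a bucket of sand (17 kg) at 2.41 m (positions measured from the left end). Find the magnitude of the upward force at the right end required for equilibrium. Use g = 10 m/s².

Take moments about the left end.
Beam weight: 7.6 × 10 = 76 N down at 1.67 m → arm 1.67 m, τ = 76 × 1.67 = 126.9 N·m clockwise.
Speaker: 15.6 × 10 = 156 N down at 1.79 m → arm 1.79 m, τ = 156 × 1.79 = 279.2 N·m clockwise.
Crate: 21.7 × 10 = 217 N down at 0.691 m → arm 0.691 m, τ = 217 × 0.691 = 149.9 N·m clockwise.
Paint can: 9.34 × 10 = 93.4 N down at 1.21 m → arm 1.21 m, τ = 93.4 × 1.21 = 113 N·m clockwise.
Bucket of sand: 17 × 10 = 170 N down at 2.41 m → arm 2.41 m, τ = 170 × 2.41 = 409.7 N·m clockwise.
Net moment of the loads = 1079 N·m clockwise.
The upward force F acts at the right end, arm 3.34 m, giving F × 3.34 counterclockwise.
For rotational equilibrium, F × 3.34 = 1079, so F = 1079 / 3.34 = 323 N.

F ≈ 323 N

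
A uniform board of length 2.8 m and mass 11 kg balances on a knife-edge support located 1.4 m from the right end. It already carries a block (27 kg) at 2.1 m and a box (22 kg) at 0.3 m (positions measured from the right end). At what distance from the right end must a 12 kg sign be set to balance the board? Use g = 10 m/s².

Choose the knife-edge support (at 1.4 m from the right end) as the axis so the support reaction has zero arm there.
Beam weight: acts at the knife-edge support, moment arm 0 → no torque.
Block: 27 × 10 = 270 N down at 2.1 m → arm 0.7 m, τ = 270 × 0.7 = 189 N·m counterclockwise.
Box: 22 × 10 = 220 N down at 0.3 m → arm 1.1 m, τ = 220 × 1.1 = 242 N·m clockwise.
Net moment of existing loads = 53 N·m clockwise.
The sign weighs 12 × 10 = 120 N and must supply an equal counterclockwise moment, so its lever arm about the knife-edge support is 53 / 120 = 0.442 m.
That puts it at 1.4 + 0.442 = 1.84 m from the right end.

x ≈ 1.84 m from the right end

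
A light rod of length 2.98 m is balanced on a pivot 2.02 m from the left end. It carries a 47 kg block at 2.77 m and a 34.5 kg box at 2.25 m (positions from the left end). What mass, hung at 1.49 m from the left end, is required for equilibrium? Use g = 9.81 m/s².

m ≈ 81.5 kg

Sum moments about the pivot (at 2.02 m from the left end) (the support reaction has zero arm there).
Block: 47 × 9.81 = 461.1 N down at 2.77 m → arm 0.75 m, τ = 461.1 × 0.75 = 345.8 N·m clockwise.
Box: 34.5 × 9.81 = 338.4 N down at 2.25 m → arm 0.23 m, τ = 338.4 × 0.23 = 77.83 N·m clockwise.
Net moment of known loads = 423.6 N·m clockwise.
An unknown mass m at 1.49 m has arm 0.53 m; its moment is m·g·0.53 counterclockwise.
Setting net torque to zero: m × 9.81 × 0.53 = 423.6 → m = 423.6 / (9.81 × 0.53) = 81.5 kg.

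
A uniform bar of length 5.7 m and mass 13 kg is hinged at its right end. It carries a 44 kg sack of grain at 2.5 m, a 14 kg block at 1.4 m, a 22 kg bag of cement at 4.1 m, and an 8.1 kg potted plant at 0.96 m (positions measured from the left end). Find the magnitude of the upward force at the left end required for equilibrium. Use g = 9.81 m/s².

Choose the right end as the axis so the unknown pivot reaction has zero arm there.
Beam weight: 13 × 9.81 = 127.5 N down at 2.85 m → arm 2.85 m, τ = 127.5 × 2.85 = 363.4 N·m counterclockwise.
Sack of grain: 44 × 9.81 = 431.6 N down at 2.5 m → arm 3.2 m, τ = 431.6 × 3.2 = 1381 N·m counterclockwise.
Block: 14 × 9.81 = 137.3 N down at 1.4 m → arm 4.3 m, τ = 137.3 × 4.3 = 590.4 N·m counterclockwise.
Bag of cement: 22 × 9.81 = 215.8 N down at 4.1 m → arm 1.6 m, τ = 215.8 × 1.6 = 345.3 N·m counterclockwise.
Potted plant: 8.1 × 9.81 = 79.46 N down at 0.96 m → arm 4.74 m, τ = 79.46 × 4.74 = 376.6 N·m counterclockwise.
Net moment of the loads = 3057 N·m counterclockwise.
The upward force F acts at the left end, arm 5.7 m, giving F × 5.7 clockwise.
Στ = 0 ⇒ F × 5.7 = 3057 ⇒ F = 3057 / 5.7 = 536 N.

F ≈ 536 N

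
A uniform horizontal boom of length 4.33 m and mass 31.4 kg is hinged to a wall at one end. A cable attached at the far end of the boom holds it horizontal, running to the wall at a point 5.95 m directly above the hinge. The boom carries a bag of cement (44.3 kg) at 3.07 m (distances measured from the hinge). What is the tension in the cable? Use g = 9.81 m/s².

Choose the hinge as the axis so the unknown hinge reaction has zero arm there.
Beam weight: 31.4 × 9.81 = 308 N down at 2.165 m → arm 2.165 m, τ = 308 × 2.165 = 666.8 N·m clockwise.
Bag of cement: 44.3 × 9.81 = 434.6 N down at 3.07 m → arm 3.07 m, τ = 434.6 × 3.07 = 1334 N·m clockwise.
Total clockwise load moment = 2001 N·m.
The cable tension T acts at 4.33 m; only its component perpendicular to the boom, T sinθ, produces torque. sinθ = h/√(h²+d²) = 5.95/√(5.95²+4.33²) = 0.8086.
Balancing moments: T × 4.33 × 0.8086 = 2001, giving T = 2001 / 3.501 = 572 N.

T ≈ 572 N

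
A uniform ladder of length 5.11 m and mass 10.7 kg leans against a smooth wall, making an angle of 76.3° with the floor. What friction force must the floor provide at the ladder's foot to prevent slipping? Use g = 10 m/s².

Taking torques about the foot of the ladder:
Ladder weight 10.7×10 = 107 N acts at 2.555 m along the ladder; its horizontal arm is 2.555·cos76.3° = 0.6051 m → τ = 64.75 N·m clockwise.
Wall normal N acts horizontally at the top; its moment arm is the height L sinθ = 5.11·sin76.3° = 4.965 m, counterclockwise.
Στ = 0 ⇒ N × 4.965 = 64.75 ⇒ N = 13 N.
ΣFx = 0: friction at the foot balances the wall's push, so f = N_wall = 13 N.

f ≈ 13 N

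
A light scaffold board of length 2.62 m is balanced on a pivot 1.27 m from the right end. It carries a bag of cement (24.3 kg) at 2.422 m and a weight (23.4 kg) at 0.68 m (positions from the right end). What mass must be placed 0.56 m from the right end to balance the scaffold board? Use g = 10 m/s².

Choose the pivot (at 1.27 m from the right end) as the axis so the support reaction has zero arm there.
Bag of cement: 24.3 × 10 = 243 N down at 2.422 m → arm 1.152 m, τ = 243 × 1.152 = 279.9 N·m counterclockwise.
Weight: 23.4 × 10 = 234 N down at 0.68 m → arm 0.59 m, τ = 234 × 0.59 = 138.1 N·m clockwise.
Net moment of known loads = 141.8 N·m counterclockwise.
An unknown mass m at 0.56 m has arm 0.71 m; its moment is m·g·0.71 clockwise.
For rotational equilibrium, m × 10 × 0.71 = 141.8, so m = 141.8 / (10 × 0.71) = 20 kg.

m ≈ 20 kg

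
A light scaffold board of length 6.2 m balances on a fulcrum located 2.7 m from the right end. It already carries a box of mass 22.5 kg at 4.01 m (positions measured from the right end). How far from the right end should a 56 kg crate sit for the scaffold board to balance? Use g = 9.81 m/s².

x ≈ 2.17 m from the right end

Take moments about the fulcrum (at 2.7 m from the right end).
Box: 22.5 × 9.81 = 220.7 N down at 4.01 m → arm 1.31 m, τ = 220.7 × 1.31 = 289.1 N·m counterclockwise.
Net moment of existing loads = 289.1 N·m counterclockwise.
The crate weighs 56 × 9.81 = 549.4 N and must supply an equal clockwise moment, so its lever arm about the fulcrum is 289.1 / 549.4 = 0.526 m.
That puts it at 2.7 − 0.526 = 2.17 m from the right end.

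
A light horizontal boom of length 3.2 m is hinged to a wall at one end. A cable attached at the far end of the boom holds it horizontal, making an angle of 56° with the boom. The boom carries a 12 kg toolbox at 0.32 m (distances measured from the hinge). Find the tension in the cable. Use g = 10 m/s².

Taking torques about the hinge:
Toolbox: 12 × 10 = 120 N down at 0.32 m → arm 0.32 m, τ = 120 × 0.32 = 38.4 N·m clockwise.
Total clockwise load moment = 38.4 N·m.
The cable tension T acts at 3.2 m; only its component perpendicular to the boom, T sinθ, produces torque. sin 56° = 0.829.
Setting net torque to zero: T × 3.2 × 0.829 = 38.4 → T = 38.4 / 2.653 = 14.5 N.

T ≈ 14.5 N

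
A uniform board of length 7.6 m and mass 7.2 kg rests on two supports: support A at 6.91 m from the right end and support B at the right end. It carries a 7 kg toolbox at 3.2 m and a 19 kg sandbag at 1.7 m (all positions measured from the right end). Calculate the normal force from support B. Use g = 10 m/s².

R_B ≈ 213 N

Taking torques about support A:
Beam weight: 7.2 × 10 = 72 N down at 3.8 m → arm 3.11 m, τ = 72 × 3.11 = 223.9 N·m clockwise.
Toolbox: 7 × 10 = 70 N down at 3.2 m → arm 3.71 m, τ = 70 × 3.71 = 259.7 N·m clockwise.
Sandbag: 19 × 10 = 190 N down at 1.7 m → arm 5.21 m, τ = 190 × 5.21 = 989.9 N·m clockwise.
Net load moment about support A = 1474 N·m clockwise.
Reaction R at support B is upward at 0 m, arm 6.91 m → moment R × 6.91 counterclockwise.
Στ = 0 ⇒ R × 6.91 = 1474 ⇒ R = 213 N.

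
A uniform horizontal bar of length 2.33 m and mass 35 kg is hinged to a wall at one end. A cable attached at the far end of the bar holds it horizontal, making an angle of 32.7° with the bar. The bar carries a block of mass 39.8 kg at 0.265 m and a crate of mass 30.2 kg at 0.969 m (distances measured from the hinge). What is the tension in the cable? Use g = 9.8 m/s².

T ≈ 627 N

Sum moments about the hinge (the unknown hinge reaction has zero arm there).
Beam weight: 35 × 9.8 = 343 N down at 1.165 m → arm 1.165 m, τ = 343 × 1.165 = 399.6 N·m clockwise.
Block: 39.8 × 9.8 = 390 N down at 0.265 m → arm 0.265 m, τ = 390 × 0.265 = 103.4 N·m clockwise.
Crate: 30.2 × 9.8 = 296 N down at 0.969 m → arm 0.969 m, τ = 296 × 0.969 = 286.8 N·m clockwise.
Total clockwise load moment = 789.8 N·m.
The cable tension T acts at 2.33 m; only its component perpendicular to the bar, T sinθ, produces torque. sin 32.7° = 0.5402.
For rotational equilibrium, T × 2.33 × 0.5402 = 789.8, so T = 789.8 / 1.259 = 627 N.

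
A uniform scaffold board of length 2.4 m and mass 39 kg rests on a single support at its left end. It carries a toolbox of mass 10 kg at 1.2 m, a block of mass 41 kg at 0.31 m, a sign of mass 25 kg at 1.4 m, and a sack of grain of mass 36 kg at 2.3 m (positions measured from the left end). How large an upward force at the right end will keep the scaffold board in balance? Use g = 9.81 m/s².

Take moments about the left end.
Beam weight: 39 × 9.81 = 382.6 N down at 1.2 m → arm 1.2 m, τ = 382.6 × 1.2 = 459.1 N·m clockwise.
Toolbox: 10 × 9.81 = 98.1 N down at 1.2 m → arm 1.2 m, τ = 98.1 × 1.2 = 117.7 N·m clockwise.
Block: 41 × 9.81 = 402.2 N down at 0.31 m → arm 0.31 m, τ = 402.2 × 0.31 = 124.7 N·m clockwise.
Sign: 25 × 9.81 = 245.2 N down at 1.4 m → arm 1.4 m, τ = 245.2 × 1.4 = 343.3 N·m clockwise.
Sack of grain: 36 × 9.81 = 353.2 N down at 2.3 m → arm 2.3 m, τ = 353.2 × 2.3 = 812.4 N·m clockwise.
Net moment of the loads = 1857 N·m clockwise.
The upward force F acts at the right end, arm 2.4 m, giving F × 2.4 counterclockwise.
For rotational equilibrium, F × 2.4 = 1857, so F = 1857 / 2.4 = 774 N.

F ≈ 774 N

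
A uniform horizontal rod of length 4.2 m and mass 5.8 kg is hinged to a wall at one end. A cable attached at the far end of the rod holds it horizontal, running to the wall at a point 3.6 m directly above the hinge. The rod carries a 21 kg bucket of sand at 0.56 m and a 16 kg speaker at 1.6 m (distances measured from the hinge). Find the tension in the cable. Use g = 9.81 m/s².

Sum moments about the hinge (the unknown hinge reaction has zero arm there).
Beam weight: 5.8 × 9.81 = 56.9 N down at 2.1 m → arm 2.1 m, τ = 56.9 × 2.1 = 119.5 N·m clockwise.
Bucket of sand: 21 × 9.81 = 206 N down at 0.56 m → arm 0.56 m, τ = 206 × 0.56 = 115.4 N·m clockwise.
Speaker: 16 × 9.81 = 157 N down at 1.6 m → arm 1.6 m, τ = 157 × 1.6 = 251.2 N·m clockwise.
Total clockwise load moment = 486.1 N·m.
The cable tension T acts at 4.2 m; only its component perpendicular to the rod, T sinθ, produces torque. sinθ = h/√(h²+d²) = 3.6/√(3.6²+4.2²) = 0.6508.
For rotational equilibrium, T × 4.2 × 0.6508 = 486.1, so T = 486.1 / 2.733 = 178 N.

T ≈ 178 N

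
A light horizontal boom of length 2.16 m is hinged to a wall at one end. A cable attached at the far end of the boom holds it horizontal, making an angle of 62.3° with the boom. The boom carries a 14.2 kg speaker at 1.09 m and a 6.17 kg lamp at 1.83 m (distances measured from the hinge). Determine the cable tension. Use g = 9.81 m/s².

Taking torques about the hinge:
Speaker: 14.2 × 9.81 = 139.3 N down at 1.09 m → arm 1.09 m, τ = 139.3 × 1.09 = 151.8 N·m clockwise.
Lamp: 6.17 × 9.81 = 60.53 N down at 1.83 m → arm 1.83 m, τ = 60.53 × 1.83 = 110.8 N·m clockwise.
Total clockwise load moment = 262.6 N·m.
The cable tension T acts at 2.16 m; only its component perpendicular to the boom, T sinθ, produces torque. sin 62.3° = 0.8854.
Στ = 0 ⇒ T × 2.16 × 0.8854 = 262.6 ⇒ T = 262.6 / 1.912 = 137 N.

T ≈ 137 N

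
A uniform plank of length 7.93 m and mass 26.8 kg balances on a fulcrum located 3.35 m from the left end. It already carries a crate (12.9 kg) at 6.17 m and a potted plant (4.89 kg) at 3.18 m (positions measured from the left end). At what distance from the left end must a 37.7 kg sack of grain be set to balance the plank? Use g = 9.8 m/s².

Choose the fulcrum (at 3.35 m from the left end) as the axis so the support reaction has zero arm there.
Beam weight: 26.8 × 9.8 = 262.6 N down at 3.965 m → arm 0.615 m, τ = 262.6 × 0.615 = 161.5 N·m clockwise.
Crate: 12.9 × 9.8 = 126.4 N down at 6.17 m → arm 2.82 m, τ = 126.4 × 2.82 = 356.4 N·m clockwise.
Potted plant: 4.89 × 9.8 = 47.92 N down at 3.18 m → arm 0.17 m, τ = 47.92 × 0.17 = 8.146 N·m counterclockwise.
Net moment of existing loads = 509.8 N·m clockwise.
The sack of grain weighs 37.7 × 9.8 = 369.5 N and must supply an equal counterclockwise moment, so its lever arm about the fulcrum is 509.8 / 369.5 = 1.38 m.
That puts it at 3.35 − 1.38 = 1.97 m from the left end.

x ≈ 1.97 m from the left end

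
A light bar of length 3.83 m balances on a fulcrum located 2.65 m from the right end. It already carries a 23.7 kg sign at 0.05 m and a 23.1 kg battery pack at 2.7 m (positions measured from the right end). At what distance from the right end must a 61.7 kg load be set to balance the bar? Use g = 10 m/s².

x ≈ 3.63 m from the right end

Choose the fulcrum (at 2.65 m from the right end) as the axis so the support reaction has zero arm there.
Sign: 23.7 × 10 = 237 N down at 0.05 m → arm 2.6 m, τ = 237 × 2.6 = 616.2 N·m clockwise.
Battery pack: 23.1 × 10 = 231 N down at 2.7 m → arm 0.05 m, τ = 231 × 0.05 = 11.55 N·m counterclockwise.
Net moment of existing loads = 604.7 N·m clockwise.
The load weighs 61.7 × 10 = 617 N and must supply an equal counterclockwise moment, so its lever arm about the fulcrum is 604.7 / 617 = 0.98 m.
That puts it at 2.65 + 0.98 = 3.63 m from the right end.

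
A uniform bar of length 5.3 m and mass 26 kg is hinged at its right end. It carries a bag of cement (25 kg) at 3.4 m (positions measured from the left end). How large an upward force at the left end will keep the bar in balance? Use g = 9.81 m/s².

F ≈ 215 N

Choose the right end as the axis so the unknown pivot reaction has zero arm there.
Beam weight: 26 × 9.81 = 255.1 N down at 2.65 m → arm 2.65 m, τ = 255.1 × 2.65 = 676 N·m counterclockwise.
Bag of cement: 25 × 9.81 = 245.2 N down at 3.4 m → arm 1.9 m, τ = 245.2 × 1.9 = 465.9 N·m counterclockwise.
Net moment of the loads = 1142 N·m counterclockwise.
The upward force F acts at the left end, arm 5.3 m, giving F × 5.3 clockwise.
Setting net torque to zero: F × 5.3 = 1142 → F = 1142 / 5.3 = 215 N.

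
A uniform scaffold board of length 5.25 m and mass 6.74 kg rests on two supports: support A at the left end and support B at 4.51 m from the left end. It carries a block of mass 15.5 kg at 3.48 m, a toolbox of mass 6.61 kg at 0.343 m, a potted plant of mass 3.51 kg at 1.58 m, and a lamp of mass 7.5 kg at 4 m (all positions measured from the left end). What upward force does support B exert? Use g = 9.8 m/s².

R_B ≈ 238 N

Sum moments about support A (its reaction then has zero moment arm).
Beam weight: 6.74 × 9.8 = 66.05 N down at 2.625 m → arm 2.625 m, τ = 66.05 × 2.625 = 173.4 N·m clockwise.
Block: 15.5 × 9.8 = 151.9 N down at 3.48 m → arm 3.48 m, τ = 151.9 × 3.48 = 528.6 N·m clockwise.
Toolbox: 6.61 × 9.8 = 64.78 N down at 0.343 m → arm 0.343 m, τ = 64.78 × 0.343 = 22.22 N·m clockwise.
Potted plant: 3.51 × 9.8 = 34.4 N down at 1.58 m → arm 1.58 m, τ = 34.4 × 1.58 = 54.35 N·m clockwise.
Lamp: 7.5 × 9.8 = 73.5 N down at 4 m → arm 4 m, τ = 73.5 × 4 = 294 N·m clockwise.
Net load moment about support A = 1073 N·m clockwise.
Reaction R at support B is upward at 4.51 m, arm 4.51 m → moment R × 4.51 counterclockwise.
Setting net torque to zero: R × 4.51 = 1073 → R = 238 N.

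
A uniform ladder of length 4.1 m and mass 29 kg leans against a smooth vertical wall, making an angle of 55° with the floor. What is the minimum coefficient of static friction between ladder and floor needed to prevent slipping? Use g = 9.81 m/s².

About the foot of the ladder:
Ladder weight 29×9.81 = 284.5 N acts at 2.05 m along the ladder; its horizontal arm is 2.05·cos55° = 1.176 m → τ = 334.6 N·m clockwise.
Wall normal N acts horizontally at the top; its moment arm is the height L sinθ = 4.1·sin55° = 3.359 m, counterclockwise.
Setting net torque to zero: N × 3.359 = 334.6 → N = 99.61 N.
ΣFx = 0 ⇒ f = N_wall = 99.61 N. ΣFy = 0 ⇒ N_floor = 284.5 N.
μ_min = f / N_floor = 99.61 / 284.5 = 0.35.

μ_min ≈ 0.35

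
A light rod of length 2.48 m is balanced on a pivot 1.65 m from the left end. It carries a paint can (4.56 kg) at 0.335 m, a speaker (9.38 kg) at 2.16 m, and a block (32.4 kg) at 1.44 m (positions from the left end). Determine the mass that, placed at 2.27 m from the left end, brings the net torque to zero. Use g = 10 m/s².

Sum moments about the pivot (at 1.65 m from the left end) (the support reaction has zero arm there).
Paint can: 4.56 × 10 = 45.6 N down at 0.335 m → arm 1.315 m, τ = 45.6 × 1.315 = 59.96 N·m counterclockwise.
Speaker: 9.38 × 10 = 93.8 N down at 2.16 m → arm 0.51 m, τ = 93.8 × 0.51 = 47.84 N·m clockwise.
Block: 32.4 × 10 = 324 N down at 1.44 m → arm 0.21 m, τ = 324 × 0.21 = 68.04 N·m counterclockwise.
Net moment of known loads = 80.16 N·m counterclockwise.
An unknown mass m at 2.27 m has arm 0.62 m; its moment is m·g·0.62 clockwise.
Στ = 0 ⇒ m × 10 × 0.62 = 80.16 ⇒ m = 80.16 / (10 × 0.62) = 12.9 kg.

m ≈ 12.9 kg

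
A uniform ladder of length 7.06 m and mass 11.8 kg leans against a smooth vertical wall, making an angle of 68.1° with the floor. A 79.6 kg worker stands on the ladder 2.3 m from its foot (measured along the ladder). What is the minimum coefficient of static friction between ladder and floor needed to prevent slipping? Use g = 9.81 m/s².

μ_min ≈ 0.14

About the foot of the ladder:
Ladder weight 11.8×9.81 = 115.8 N acts at 3.53 m along the ladder; its horizontal arm is 3.53·cos68.1° = 1.317 m → τ = 152.5 N·m clockwise.
Worker: 79.6×9.81 = 780.9 N at 2.3 m → arm 0.8579 m → τ = 669.9 N·m clockwise.
Wall normal N acts horizontally at the top; its moment arm is the height L sinθ = 7.06·sin68.1° = 6.551 m, counterclockwise.
For rotational equilibrium, N × 6.551 = 822.4, so N = 125.5 N.
ΣFx = 0 ⇒ f = N_wall = 125.5 N. ΣFy = 0 ⇒ N_floor = 896.7 N.
μ_min = f / N_floor = 125.5 / 896.7 = 0.14.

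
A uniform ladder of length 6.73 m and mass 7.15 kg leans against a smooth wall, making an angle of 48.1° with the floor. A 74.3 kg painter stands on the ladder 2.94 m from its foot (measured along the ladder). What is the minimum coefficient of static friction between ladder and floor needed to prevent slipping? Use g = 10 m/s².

μ_min ≈ 0.397

Take moments about the foot of the ladder.
Ladder weight 7.15×10 = 71.5 N acts at 3.365 m along the ladder; its horizontal arm is 3.365·cos48.1° = 2.247 m → τ = 160.7 N·m clockwise.
Painter: 74.3×10 = 743 N at 2.94 m → arm 1.963 m → τ = 1459 N·m clockwise.
Wall normal N acts horizontally at the top; its moment arm is the height L sinθ = 6.73·sin48.1° = 5.009 m, counterclockwise.
Setting net torque to zero: N × 5.009 = 1620 → N = 323.4 N.
ΣFx = 0 ⇒ f = N_wall = 323.4 N. ΣFy = 0 ⇒ N_floor = 814.5 N.
μ_min = f / N_floor = 323.4 / 814.5 = 0.397.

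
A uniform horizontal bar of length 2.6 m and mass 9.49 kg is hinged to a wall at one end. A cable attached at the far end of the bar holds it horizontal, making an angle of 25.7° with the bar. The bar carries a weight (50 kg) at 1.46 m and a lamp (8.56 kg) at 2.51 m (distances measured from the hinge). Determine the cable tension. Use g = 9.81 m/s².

T ≈ 929 N

Choose the hinge as the axis so the unknown hinge reaction has zero arm there.
Beam weight: 9.49 × 9.81 = 93.1 N down at 1.3 m → arm 1.3 m, τ = 93.1 × 1.3 = 121 N·m clockwise.
Weight: 50 × 9.81 = 490.5 N down at 1.46 m → arm 1.46 m, τ = 490.5 × 1.46 = 716.1 N·m clockwise.
Lamp: 8.56 × 9.81 = 83.97 N down at 2.51 m → arm 2.51 m, τ = 83.97 × 2.51 = 210.8 N·m clockwise.
Total clockwise load moment = 1048 N·m.
The cable tension T acts at 2.6 m; only its component perpendicular to the bar, T sinθ, produces torque. sin 25.7° = 0.4337.
Στ = 0 ⇒ T × 2.6 × 0.4337 = 1048 ⇒ T = 1048 / 1.128 = 929 N.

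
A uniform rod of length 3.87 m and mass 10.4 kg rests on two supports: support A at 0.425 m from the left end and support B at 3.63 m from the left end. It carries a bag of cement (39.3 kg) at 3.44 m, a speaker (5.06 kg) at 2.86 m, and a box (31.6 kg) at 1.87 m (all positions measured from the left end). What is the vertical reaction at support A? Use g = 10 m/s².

R_A ≈ 264 N

Taking torques about support B:
Beam weight: 10.4 × 10 = 104 N down at 1.935 m → arm 1.695 m, τ = 104 × 1.695 = 176.3 N·m counterclockwise.
Bag of cement: 39.3 × 10 = 393 N down at 3.44 m → arm 0.19 m, τ = 393 × 0.19 = 74.67 N·m counterclockwise.
Speaker: 5.06 × 10 = 50.6 N down at 2.86 m → arm 0.77 m, τ = 50.6 × 0.77 = 38.96 N·m counterclockwise.
Box: 31.6 × 10 = 316 N down at 1.87 m → arm 1.76 m, τ = 316 × 1.76 = 556.2 N·m counterclockwise.
Net load moment about support B = 846.1 N·m counterclockwise.
Reaction R at support A is upward at 0.425 m, arm 3.205 m → moment R × 3.205 clockwise.
Balancing moments: R × 3.205 = 846.1, giving R = 264 N.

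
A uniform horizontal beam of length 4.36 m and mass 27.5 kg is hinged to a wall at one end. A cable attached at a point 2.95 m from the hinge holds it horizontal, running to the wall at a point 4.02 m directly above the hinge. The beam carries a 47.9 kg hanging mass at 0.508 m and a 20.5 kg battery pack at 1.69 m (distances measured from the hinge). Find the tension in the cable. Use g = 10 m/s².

Choose the hinge as the axis so the unknown hinge reaction has zero arm there.
Beam weight: 27.5 × 10 = 275 N down at 2.18 m → arm 2.18 m, τ = 275 × 2.18 = 599.5 N·m clockwise.
Hanging mass: 47.9 × 10 = 479 N down at 0.508 m → arm 0.508 m, τ = 479 × 0.508 = 243.3 N·m clockwise.
Battery pack: 20.5 × 10 = 205 N down at 1.69 m → arm 1.69 m, τ = 205 × 1.69 = 346.4 N·m clockwise.
Total clockwise load moment = 1189 N·m.
The cable tension T acts at 2.95 m; only its component perpendicular to the beam, T sinθ, produces torque. sinθ = h/√(h²+d²) = 4.02/√(4.02²+2.95²) = 0.8062.
For rotational equilibrium, T × 2.95 × 0.8062 = 1189, so T = 1189 / 2.378 = 500 N.

T ≈ 500 N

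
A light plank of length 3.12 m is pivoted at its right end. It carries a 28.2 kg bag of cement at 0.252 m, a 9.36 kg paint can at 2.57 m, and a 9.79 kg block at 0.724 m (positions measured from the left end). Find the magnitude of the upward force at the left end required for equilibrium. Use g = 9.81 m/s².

Sum moments about the right end (the unknown pivot reaction has zero arm there).
Bag of cement: 28.2 × 9.81 = 276.6 N down at 0.252 m → arm 2.868 m, τ = 276.6 × 2.868 = 793.3 N·m counterclockwise.
Paint can: 9.36 × 9.81 = 91.82 N down at 2.57 m → arm 0.55 m, τ = 91.82 × 0.55 = 50.5 N·m counterclockwise.
Block: 9.79 × 9.81 = 96.04 N down at 0.724 m → arm 2.396 m, τ = 96.04 × 2.396 = 230.1 N·m counterclockwise.
Net moment of the loads = 1074 N·m counterclockwise.
The upward force F acts at the left end, arm 3.12 m, giving F × 3.12 clockwise.
Balancing moments: F × 3.12 = 1074, giving F = 1074 / 3.12 = 344 N.

F ≈ 344 N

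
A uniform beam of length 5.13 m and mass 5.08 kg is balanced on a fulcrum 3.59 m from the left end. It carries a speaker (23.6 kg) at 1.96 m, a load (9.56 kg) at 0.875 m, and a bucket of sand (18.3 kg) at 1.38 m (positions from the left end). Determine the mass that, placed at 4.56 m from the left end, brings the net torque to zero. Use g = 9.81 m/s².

m ≈ 113 kg

About the fulcrum (at 3.59 m from the left end):
Beam weight: 5.08 × 9.81 = 49.83 N down at 2.565 m → arm 1.025 m, τ = 49.83 × 1.025 = 51.08 N·m counterclockwise.
Speaker: 23.6 × 9.81 = 231.5 N down at 1.96 m → arm 1.63 m, τ = 231.5 × 1.63 = 377.3 N·m counterclockwise.
Load: 9.56 × 9.81 = 93.78 N down at 0.875 m → arm 2.715 m, τ = 93.78 × 2.715 = 254.6 N·m counterclockwise.
Bucket of sand: 18.3 × 9.81 = 179.5 N down at 1.38 m → arm 2.21 m, τ = 179.5 × 2.21 = 396.7 N·m counterclockwise.
Net moment of known loads = 1080 N·m counterclockwise.
An unknown mass m at 4.56 m has arm 0.97 m; its moment is m·g·0.97 clockwise.
Balancing moments: m × 9.81 × 0.97 = 1080, giving m = 1080 / (9.81 × 0.97) = 113 kg.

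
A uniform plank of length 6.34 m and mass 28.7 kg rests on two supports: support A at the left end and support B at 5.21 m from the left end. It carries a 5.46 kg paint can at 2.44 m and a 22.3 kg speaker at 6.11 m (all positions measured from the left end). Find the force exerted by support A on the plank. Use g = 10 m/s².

Sum moments about support B (its reaction then has zero moment arm).
Beam weight: 28.7 × 10 = 287 N down at 3.17 m → arm 2.04 m, τ = 287 × 2.04 = 585.5 N·m counterclockwise.
Paint can: 5.46 × 10 = 54.6 N down at 2.44 m → arm 2.77 m, τ = 54.6 × 2.77 = 151.2 N·m counterclockwise.
Speaker: 22.3 × 10 = 223 N down at 6.11 m → arm 0.9 m, τ = 223 × 0.9 = 200.7 N·m clockwise.
Net load moment about support B = 536 N·m counterclockwise.
Reaction R at support A is upward at 0 m, arm 5.21 m → moment R × 5.21 clockwise.
Στ = 0 ⇒ R × 5.21 = 536 ⇒ R = 103 N.

R_A ≈ 103 N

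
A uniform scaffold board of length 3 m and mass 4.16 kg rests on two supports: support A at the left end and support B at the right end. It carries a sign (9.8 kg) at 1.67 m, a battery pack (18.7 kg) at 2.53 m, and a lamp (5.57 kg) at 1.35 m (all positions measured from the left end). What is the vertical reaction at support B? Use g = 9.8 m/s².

Taking torques about support A:
Beam weight: 4.16 × 9.8 = 40.77 N down at 1.5 m → arm 1.5 m, τ = 40.77 × 1.5 = 61.16 N·m clockwise.
Sign: 9.8 × 9.8 = 96.04 N down at 1.67 m → arm 1.67 m, τ = 96.04 × 1.67 = 160.4 N·m clockwise.
Battery pack: 18.7 × 9.8 = 183.3 N down at 2.53 m → arm 2.53 m, τ = 183.3 × 2.53 = 463.7 N·m clockwise.
Lamp: 5.57 × 9.8 = 54.59 N down at 1.35 m → arm 1.35 m, τ = 54.59 × 1.35 = 73.7 N·m clockwise.
Net load moment about support A = 759 N·m clockwise.
Reaction R at support B is upward at 3 m, arm 3 m → moment R × 3 counterclockwise.
Setting net torque to zero: R × 3 = 759 → R = 253 N.

R_B ≈ 253 N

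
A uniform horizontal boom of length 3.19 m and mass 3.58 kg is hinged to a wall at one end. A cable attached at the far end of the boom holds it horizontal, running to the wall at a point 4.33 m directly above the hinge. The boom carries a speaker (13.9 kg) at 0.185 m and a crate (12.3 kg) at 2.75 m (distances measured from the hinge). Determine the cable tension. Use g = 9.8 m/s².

Taking torques about the hinge:
Beam weight: 3.58 × 9.8 = 35.08 N down at 1.595 m → arm 1.595 m, τ = 35.08 × 1.595 = 55.95 N·m clockwise.
Speaker: 13.9 × 9.8 = 136.2 N down at 0.185 m → arm 0.185 m, τ = 136.2 × 0.185 = 25.2 N·m clockwise.
Crate: 12.3 × 9.8 = 120.5 N down at 2.75 m → arm 2.75 m, τ = 120.5 × 2.75 = 331.4 N·m clockwise.
Total clockwise load moment = 412.5 N·m.
The cable tension T acts at 3.19 m; only its component perpendicular to the boom, T sinθ, produces torque. sinθ = h/√(h²+d²) = 4.33/√(4.33²+3.19²) = 0.8051.
Στ = 0 ⇒ T × 3.19 × 0.8051 = 412.5 ⇒ T = 412.5 / 2.568 = 161 N.

T ≈ 161 N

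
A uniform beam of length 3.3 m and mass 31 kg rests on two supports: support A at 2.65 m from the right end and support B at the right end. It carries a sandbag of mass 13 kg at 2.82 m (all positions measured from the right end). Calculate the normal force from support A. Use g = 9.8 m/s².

About support B:
Beam weight: 31 × 9.8 = 303.8 N down at 1.65 m → arm 1.65 m, τ = 303.8 × 1.65 = 501.3 N·m counterclockwise.
Sandbag: 13 × 9.8 = 127.4 N down at 2.82 m → arm 2.82 m, τ = 127.4 × 2.82 = 359.3 N·m counterclockwise.
Net load moment about support B = 860.6 N·m counterclockwise.
Reaction R at support A is upward at 2.65 m, arm 2.65 m → moment R × 2.65 clockwise.
Setting net torque to zero: R × 2.65 = 860.6 → R = 325 N.

R_A ≈ 325 N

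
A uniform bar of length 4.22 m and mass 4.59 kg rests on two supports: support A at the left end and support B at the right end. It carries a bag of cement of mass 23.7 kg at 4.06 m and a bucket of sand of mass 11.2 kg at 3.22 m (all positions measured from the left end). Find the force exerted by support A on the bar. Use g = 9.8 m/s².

Sum moments about support B (its reaction then has zero moment arm).
Beam weight: 4.59 × 9.8 = 44.98 N down at 2.11 m → arm 2.11 m, τ = 44.98 × 2.11 = 94.91 N·m counterclockwise.
Bag of cement: 23.7 × 9.8 = 232.3 N down at 4.06 m → arm 0.16 m, τ = 232.3 × 0.16 = 37.17 N·m counterclockwise.
Bucket of sand: 11.2 × 9.8 = 109.8 N down at 3.22 m → arm 1 m, τ = 109.8 × 1 = 109.8 N·m counterclockwise.
Net load moment about support B = 241.9 N·m counterclockwise.
Reaction R at support A is upward at 0 m, arm 4.22 m → moment R × 4.22 clockwise.
Balancing moments: R × 4.22 = 241.9, giving R = 57.3 N.

R_A ≈ 57.3 N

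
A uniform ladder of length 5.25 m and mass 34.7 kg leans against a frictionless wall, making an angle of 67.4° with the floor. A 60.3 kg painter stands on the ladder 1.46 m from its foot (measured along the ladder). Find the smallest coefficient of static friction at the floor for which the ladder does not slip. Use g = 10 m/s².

μ_min ≈ 0.149

About the foot of the ladder:
Ladder weight 34.7×10 = 347 N acts at 2.625 m along the ladder; its horizontal arm is 2.625·cos67.4° = 1.009 m → τ = 350.1 N·m clockwise.
Painter: 60.3×10 = 603 N at 1.46 m → arm 0.5611 m → τ = 338.3 N·m clockwise.
Wall normal N acts horizontally at the top; its moment arm is the height L sinθ = 5.25·sin67.4° = 4.847 m, counterclockwise.
For rotational equilibrium, N × 4.847 = 688.4, so N = 142 N.
ΣFx = 0 ⇒ f = N_wall = 142 N. ΣFy = 0 ⇒ N_floor = 950 N.
μ_min = f / N_floor = 142 / 950 = 0.149.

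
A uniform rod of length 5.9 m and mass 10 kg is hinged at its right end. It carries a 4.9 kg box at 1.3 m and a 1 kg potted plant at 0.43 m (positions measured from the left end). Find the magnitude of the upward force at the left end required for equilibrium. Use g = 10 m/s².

F ≈ 97.5 N

Choose the right end as the axis so the unknown pivot reaction has zero arm there.
Beam weight: 10 × 10 = 100 N down at 2.95 m → arm 2.95 m, τ = 100 × 2.95 = 295 N·m counterclockwise.
Box: 4.9 × 10 = 49 N down at 1.3 m → arm 4.6 m, τ = 49 × 4.6 = 225.4 N·m counterclockwise.
Potted plant: 1 × 10 = 10 N down at 0.43 m → arm 5.47 m, τ = 10 × 5.47 = 54.7 N·m counterclockwise.
Net moment of the loads = 575.1 N·m counterclockwise.
The upward force F acts at the left end, arm 5.9 m, giving F × 5.9 clockwise.
Balancing moments: F × 5.9 = 575.1, giving F = 575.1 / 5.9 = 97.5 N.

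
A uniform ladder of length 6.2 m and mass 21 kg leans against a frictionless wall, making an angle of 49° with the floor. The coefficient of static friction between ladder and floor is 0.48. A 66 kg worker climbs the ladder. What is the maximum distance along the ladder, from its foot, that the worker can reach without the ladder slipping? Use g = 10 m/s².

d ≈ 3.53 m

Take moments about the foot of the ladder.
Ladder weight 21×10 = 210 N acts at 3.1 m along the ladder; its horizontal arm is 3.1·cos49° = 2.034 m → τ = 427.1 N·m clockwise.
Worker weight 66×10 = 660 N at distance d → arm d·cos49° → τ = 660·d·0.6561 clockwise.
Wall normal N at the top has arm L sinθ = 4.679 m counterclockwise, so Στ = 0 gives N·4.679 = 427.1 + 433·d.
ΣFy = 0 ⇒ N_floor = 870 N, so the maximum friction is μ_s·N_floor = 0.48×870 = 417.6 N. ΣFx = 0 ⇒ N_wall = f, so at the slipping point N = 417.6 N.
Substituting: 417.6×4.679 = 427.1 + 433·d ⇒ d = (1954 − 427.1) / 433 = 3.53 m.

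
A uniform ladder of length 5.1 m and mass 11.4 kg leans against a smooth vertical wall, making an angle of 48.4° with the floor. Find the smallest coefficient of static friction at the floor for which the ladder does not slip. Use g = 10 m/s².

μ_min ≈ 0.444

Sum moments about the foot of the ladder (the floor normal and friction both act there and drop out).
Ladder weight 11.4×10 = 114 N acts at 2.55 m along the ladder; its horizontal arm is 2.55·cos48.4° = 1.693 m → τ = 193 N·m clockwise.
Wall normal N acts horizontally at the top; its moment arm is the height L sinθ = 5.1·sin48.4° = 3.814 m, counterclockwise.
Στ = 0 ⇒ N × 3.814 = 193 ⇒ N = 50.6 N.
ΣFx = 0 ⇒ f = N_wall = 50.6 N. ΣFy = 0 ⇒ N_floor = 114 N.
μ_min = f / N_floor = 50.6 / 114 = 0.444.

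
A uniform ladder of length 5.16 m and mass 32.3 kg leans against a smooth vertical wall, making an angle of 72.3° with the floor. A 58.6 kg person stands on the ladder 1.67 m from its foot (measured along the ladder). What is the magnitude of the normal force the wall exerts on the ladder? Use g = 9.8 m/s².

Take moments about the foot of the ladder.
Ladder weight 32.3×9.8 = 316.5 N acts at 2.58 m along the ladder; its horizontal arm is 2.58·cos72.3° = 0.7844 m → τ = 248.3 N·m clockwise.
Person: 58.6×9.8 = 574.3 N at 1.67 m → arm 0.5077 m → τ = 291.6 N·m clockwise.
Wall normal N acts horizontally at the top; its moment arm is the height L sinθ = 5.16·sin72.3° = 4.916 m, counterclockwise.
Setting net torque to zero: N × 4.916 = 539.9 → N = 110 N.

N_wall ≈ 110 N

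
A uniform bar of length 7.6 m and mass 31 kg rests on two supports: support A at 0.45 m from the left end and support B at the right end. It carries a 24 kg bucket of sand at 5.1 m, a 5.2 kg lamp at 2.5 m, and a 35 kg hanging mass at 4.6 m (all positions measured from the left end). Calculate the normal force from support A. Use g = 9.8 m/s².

Choose support B as the axis so its reaction then has zero moment arm.
Beam weight: 31 × 9.8 = 303.8 N down at 3.8 m → arm 3.8 m, τ = 303.8 × 3.8 = 1154 N·m counterclockwise.
Bucket of sand: 24 × 9.8 = 235.2 N down at 5.1 m → arm 2.5 m, τ = 235.2 × 2.5 = 588 N·m counterclockwise.
Lamp: 5.2 × 9.8 = 50.96 N down at 2.5 m → arm 5.1 m, τ = 50.96 × 5.1 = 259.9 N·m counterclockwise.
Hanging mass: 35 × 9.8 = 343 N down at 4.6 m → arm 3 m, τ = 343 × 3 = 1029 N·m counterclockwise.
Net load moment about support B = 3031 N·m counterclockwise.
Reaction R at support A is upward at 0.45 m, arm 7.15 m → moment R × 7.15 clockwise.
Balancing moments: R × 7.15 = 3031, giving R = 424 N.

R_A ≈ 424 N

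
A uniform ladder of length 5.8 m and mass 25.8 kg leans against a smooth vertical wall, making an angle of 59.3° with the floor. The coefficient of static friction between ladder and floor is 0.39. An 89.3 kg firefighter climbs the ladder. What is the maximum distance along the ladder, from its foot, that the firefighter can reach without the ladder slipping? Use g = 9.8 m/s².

Choose the foot of the ladder as the axis so the floor normal and friction both act there and drop out.
Ladder weight 25.8×9.8 = 252.8 N acts at 2.9 m along the ladder; its horizontal arm is 2.9·cos59.3° = 1.481 m → τ = 374.4 N·m clockwise.
Firefighter weight 89.3×9.8 = 875.1 N at distance d → arm d·cos59.3° → τ = 875.1·d·0.5105 clockwise.
Wall normal N at the top has arm L sinθ = 4.987 m counterclockwise, so Στ = 0 gives N·4.987 = 374.4 + 446.7·d.
ΣFy = 0 ⇒ N_floor = 1128 N, so the maximum friction is μ_s·N_floor = 0.39×1128 = 439.9 N. ΣFx = 0 ⇒ N_wall = f, so at the slipping point N = 439.9 N.
Substituting: 439.9×4.987 = 374.4 + 446.7·d ⇒ d = (2194 − 374.4) / 446.7 = 4.07 m.

d ≈ 4.07 m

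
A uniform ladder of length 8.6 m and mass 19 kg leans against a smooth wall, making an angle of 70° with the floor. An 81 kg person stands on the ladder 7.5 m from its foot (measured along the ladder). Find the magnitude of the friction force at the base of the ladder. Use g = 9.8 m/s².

f ≈ 286 N

About the foot of the ladder:
Ladder weight 19×9.8 = 186.2 N acts at 4.3 m along the ladder; its horizontal arm is 4.3·cos70° = 1.471 m → τ = 273.9 N·m clockwise.
Person: 81×9.8 = 793.8 N at 7.5 m → arm 2.565 m → τ = 2036 N·m clockwise.
Wall normal N acts horizontally at the top; its moment arm is the height L sinθ = 8.6·sin70° = 8.081 m, counterclockwise.
Στ = 0 ⇒ N × 8.081 = 2310 ⇒ N = 286 N.
ΣFx = 0: friction at the foot balances the wall's push, so f = N_wall = 286 N.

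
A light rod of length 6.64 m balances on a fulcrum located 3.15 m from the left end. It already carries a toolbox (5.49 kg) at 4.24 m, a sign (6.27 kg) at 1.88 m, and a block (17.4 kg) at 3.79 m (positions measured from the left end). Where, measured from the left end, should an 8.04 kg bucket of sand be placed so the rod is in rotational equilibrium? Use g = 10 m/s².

x ≈ 2.01 m from the left end

Taking torques about the fulcrum (at 3.15 m from the left end):
Toolbox: 5.49 × 10 = 54.9 N down at 4.24 m → arm 1.09 m, τ = 54.9 × 1.09 = 59.84 N·m clockwise.
Sign: 6.27 × 10 = 62.7 N down at 1.88 m → arm 1.27 m, τ = 62.7 × 1.27 = 79.63 N·m counterclockwise.
Block: 17.4 × 10 = 174 N down at 3.79 m → arm 0.64 m, τ = 174 × 0.64 = 111.4 N·m clockwise.
Net moment of existing loads = 91.61 N·m clockwise.
The bucket of sand weighs 8.04 × 10 = 80.4 N and must supply an equal counterclockwise moment, so its lever arm about the fulcrum is 91.61 / 80.4 = 1.14 m.
That puts it at 3.15 − 1.14 = 2.01 m from the left end.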